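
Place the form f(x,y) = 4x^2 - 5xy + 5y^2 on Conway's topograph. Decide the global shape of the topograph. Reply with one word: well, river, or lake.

D = b²−4ac = (-5)² − 4·4·5 = -55
D < 0 ⇒ definite ⇒ every region one sign ⇒ single well

well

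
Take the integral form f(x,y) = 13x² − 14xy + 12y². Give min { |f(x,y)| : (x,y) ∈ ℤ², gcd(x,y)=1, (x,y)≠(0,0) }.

translate: b→12 (≡-14 mod 26), so (13,-14,12)→(13,12,11)
flip: (13,12,11)→(11,-12,13)
translate: b→10 (≡-12 mod 22), so (11,-12,13)→(11,10,12)
reduced (well bottom): (11,10,12) with a≤c, −a<b≤a
well minimum = a = 11

11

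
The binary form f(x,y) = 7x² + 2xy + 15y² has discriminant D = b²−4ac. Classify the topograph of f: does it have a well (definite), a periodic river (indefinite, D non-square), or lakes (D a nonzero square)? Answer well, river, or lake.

D = b²−4ac = 2² − 4·7·15 = -416
D < 0 ⇒ definite ⇒ every region one sign ⇒ single well

well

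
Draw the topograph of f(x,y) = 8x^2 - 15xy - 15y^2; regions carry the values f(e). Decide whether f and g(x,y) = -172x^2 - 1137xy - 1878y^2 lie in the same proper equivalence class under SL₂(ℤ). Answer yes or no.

D₁ = 705, D₂ = 705
river cycle of f (length 14): (-15, 15, 8), (8, 17, -13), (-13, 9, 12), (12, 15, -10), (-10, 25, 2), (2, 23, -22), (-22, 21, 3), (3, 21, -22), (-22, 23, 2), (2, 25, -10), … (4 more)
river cycle of g (length 14): (-15, 15, 8), (8, 17, -13), (-13, 9, 12), (12, 15, -10), (-10, 25, 2), (2, 23, -22), (-22, 21, 3), (3, 21, -22), (-22, 23, 2), (2, 25, -10), … (4 more)
cycles coincide ⇒ equivalent

yes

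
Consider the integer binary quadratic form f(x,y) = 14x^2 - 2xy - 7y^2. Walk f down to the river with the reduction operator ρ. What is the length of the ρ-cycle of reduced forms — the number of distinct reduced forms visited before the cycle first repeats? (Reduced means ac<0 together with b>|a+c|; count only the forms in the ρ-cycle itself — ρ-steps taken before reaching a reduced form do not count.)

D = 396, ⌊√D⌋ = 19
descent: ρ → (-7,16,5)  [lands on river]
river: ρ → (5,14,-10)
river: ρ → (-10,6,9)
river: ρ → (9,12,-7)
ρ-cycle length = 4 (tail of 1 descent step not counted)

4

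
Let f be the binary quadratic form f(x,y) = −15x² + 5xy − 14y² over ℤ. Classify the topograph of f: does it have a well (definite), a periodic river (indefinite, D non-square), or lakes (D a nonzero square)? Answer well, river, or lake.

D = b²−4ac = 5² − 4·(-15)·(-14) = -815
D < 0 ⇒ definite ⇒ every region one sign ⇒ single well

well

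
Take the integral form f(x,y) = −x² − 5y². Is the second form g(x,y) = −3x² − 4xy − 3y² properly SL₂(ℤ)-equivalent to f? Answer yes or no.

D₁ = -20, D₂ = -20
f is negative-definite; reduce −f:
−f: reduced (well bottom): (1,0,5) with a≤c, −a<b≤a
flip sign back: reduced form of f is (-1,0,-5)
g is negative-definite; reduce −g:
−g: translate: b→-2 (≡4 mod 6), so (3,4,3)→(3,-2,2)
−g: flip: (3,-2,2)→(2,2,3)
−g: reduced (well bottom): (2,2,3) with a≤c, −a<b≤a
flip sign back: reduced form of g is (-2,-2,-3)
reduced forms (-1, 0, -5) vs (-2, -2, -3) ⇒ inequivalent

no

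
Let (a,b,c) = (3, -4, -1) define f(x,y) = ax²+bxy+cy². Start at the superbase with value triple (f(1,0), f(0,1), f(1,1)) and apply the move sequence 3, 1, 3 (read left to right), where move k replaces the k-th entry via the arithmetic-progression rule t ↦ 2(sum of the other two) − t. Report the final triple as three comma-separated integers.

start (3,-1,-2) = (f(1,0),f(0,1),f(1,1))
replace slot 3: 2·(3+(-1)) − (-2) = 6 → (3,-1,6)
replace slot 1: 2·((-1)+6) − 3 = 7 → (7,-1,6)
replace slot 3: 2·(7+(-1)) − 6 = 6 → (7,-1,6)

7,-1,6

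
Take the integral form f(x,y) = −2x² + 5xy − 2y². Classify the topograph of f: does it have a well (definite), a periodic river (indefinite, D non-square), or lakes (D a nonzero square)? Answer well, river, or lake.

D = b²−4ac = 5² − 4·(-2)·(-2) = 9
D = 3² is a perfect square ⇒ form factors over ℤ ⇒ lakes

lake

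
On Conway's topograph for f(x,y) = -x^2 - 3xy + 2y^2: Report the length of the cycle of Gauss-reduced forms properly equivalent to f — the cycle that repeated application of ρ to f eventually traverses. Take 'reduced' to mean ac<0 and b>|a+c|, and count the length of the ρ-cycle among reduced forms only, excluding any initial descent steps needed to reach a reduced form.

D = 17, ⌊√D⌋ = 4
descent: ρ → (2,3,-1)  [lands on river]
river: ρ → (-1,3,2)
river: ρ → (2,1,-2)
river: ρ → (-2,3,1)
river: ρ → (1,3,-2)
river: ρ → (-2,1,2)
ρ-cycle length = 6 (tail of 1 descent step not counted)

6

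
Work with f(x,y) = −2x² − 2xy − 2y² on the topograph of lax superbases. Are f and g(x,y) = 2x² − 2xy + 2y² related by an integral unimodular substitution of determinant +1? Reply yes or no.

D₁ = -12, D₂ = -12
f is negative-definite; reduce −f:
−f: reduced (well bottom): (2,2,2) with a≤c, −a<b≤a
flip sign back: reduced form of f is (-2,-2,-2)
g: translate: b→2 (≡-2 mod 4), so (2,-2,2)→(2,2,2)
g: reduced (well bottom): (2,2,2) with a≤c, −a<b≤a
reduced forms (-2, -2, -2) vs (2, 2, 2) ⇒ inequivalent

no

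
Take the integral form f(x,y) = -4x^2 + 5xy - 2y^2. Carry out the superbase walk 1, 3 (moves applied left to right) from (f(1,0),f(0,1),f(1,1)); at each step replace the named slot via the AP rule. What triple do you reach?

start (-4,-2,-1) = (f(1,0),f(0,1),f(1,1))
replace slot 1: 2·((-2)+(-1)) − (-4) = -2 → (-2,-2,-1)
replace slot 3: 2·((-2)+(-2)) − (-1) = -7 → (-2,-2,-7)

-2,-2,-7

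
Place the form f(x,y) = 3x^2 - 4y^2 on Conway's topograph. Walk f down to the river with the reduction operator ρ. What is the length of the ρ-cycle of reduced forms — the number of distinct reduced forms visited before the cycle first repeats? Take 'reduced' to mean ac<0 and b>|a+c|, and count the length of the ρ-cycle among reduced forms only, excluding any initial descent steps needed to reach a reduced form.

D = 48, ⌊√D⌋ = 6
descent: ρ → (-4,0,3)
descent: ρ → (3,6,-1)  [lands on river]
river: ρ → (-1,6,3)
ρ-cycle length = 2 (tail of 2 descent steps not counted)

2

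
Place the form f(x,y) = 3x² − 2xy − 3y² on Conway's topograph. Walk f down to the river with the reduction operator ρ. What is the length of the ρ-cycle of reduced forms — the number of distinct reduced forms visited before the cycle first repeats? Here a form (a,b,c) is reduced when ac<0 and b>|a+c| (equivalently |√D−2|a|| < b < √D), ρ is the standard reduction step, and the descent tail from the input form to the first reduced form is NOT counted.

D = 40, ⌊√D⌋ = 6
descent: ρ → (-3,2,3)  [lands on river]
river: ρ → (3,4,-2)
river: ρ → (-2,4,3)
river: ρ → (3,2,-3)
river: ρ → (-3,4,2)
river: ρ → (2,4,-3)
ρ-cycle length = 6 (tail of 1 descent step not counted)

6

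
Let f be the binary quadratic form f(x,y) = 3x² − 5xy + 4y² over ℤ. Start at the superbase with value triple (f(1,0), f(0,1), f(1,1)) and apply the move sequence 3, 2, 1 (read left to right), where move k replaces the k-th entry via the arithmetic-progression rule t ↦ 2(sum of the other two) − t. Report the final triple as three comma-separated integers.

start (3,4,2) = (f(1,0),f(0,1),f(1,1))
replace slot 3: 2·(3+4) − 2 = 12 → (3,4,12)
replace slot 2: 2·(3+12) − 4 = 26 → (3,26,12)
replace slot 1: 2·(26+12) − 3 = 73 → (73,26,12)

73,26,12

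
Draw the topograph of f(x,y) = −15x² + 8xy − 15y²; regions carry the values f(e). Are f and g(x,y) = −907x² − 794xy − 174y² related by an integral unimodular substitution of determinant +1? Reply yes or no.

D₁ = -836, D₂ = -836
f is negative-definite; reduce −f:
−f: flip: (15,-8,15)→(15,8,15)
−f: reduced (well bottom): (15,8,15) with a≤c, −a<b≤a
flip sign back: reduced form of f is (-15,-8,-15)
g is negative-definite; reduce −g:
−g: flip: (907,794,174)→(174,-794,907)
−g: translate: b→-98 (≡-794 mod 348), so (174,-794,907)→(174,-98,15)
−g: flip: (174,-98,15)→(15,98,174)
−g: translate: b→8 (≡98 mod 30), so (15,98,174)→(15,8,15)
−g: reduced (well bottom): (15,8,15) with a≤c, −a<b≤a
flip sign back: reduced form of g is (-15,-8,-15)
reduced forms (-15, -8, -15) vs (-15, -8, -15) ⇒ equivalent

yes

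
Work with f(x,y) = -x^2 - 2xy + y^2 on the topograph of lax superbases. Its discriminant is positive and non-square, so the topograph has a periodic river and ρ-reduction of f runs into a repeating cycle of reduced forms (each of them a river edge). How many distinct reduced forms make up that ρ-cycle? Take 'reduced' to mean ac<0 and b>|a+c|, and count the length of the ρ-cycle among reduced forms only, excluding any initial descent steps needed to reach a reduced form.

D = 8, ⌊√D⌋ = 2
descent: ρ → (1,2,-1)  [lands on river]
river: ρ → (-1,2,1)
ρ-cycle length = 2 (tail of 1 descent step not counted)

2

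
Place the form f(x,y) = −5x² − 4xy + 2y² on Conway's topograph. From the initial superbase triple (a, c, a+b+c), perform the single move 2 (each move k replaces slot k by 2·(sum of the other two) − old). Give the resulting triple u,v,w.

start (-5,2,-7) = (f(1,0),f(0,1),f(1,1))
replace slot 2: 2·((-5)+(-7)) − 2 = -26 → (-5,-26,-7)

-5,-26,-7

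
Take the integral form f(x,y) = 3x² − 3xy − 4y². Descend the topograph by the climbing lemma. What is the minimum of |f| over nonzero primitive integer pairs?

descent: ρ → (-4,3,3)  [lands on river]
river: ρ → (3,3,-4)
river: ρ → (-4,5,2)
river: ρ → (2,7,-1)
river: ρ → (-1,7,2)
river: ρ → (2,5,-4)
closes: descent 1, river 6
min |a| on river = 1

1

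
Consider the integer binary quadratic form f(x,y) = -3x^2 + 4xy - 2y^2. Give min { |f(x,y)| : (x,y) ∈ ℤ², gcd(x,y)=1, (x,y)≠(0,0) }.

translate: b→2 (≡-4 mod 6), so (3,-4,2)→(3,2,1)
flip: (3,2,1)→(1,-2,3)
translate: b→0 (≡-2 mod 2), so (1,-2,3)→(1,0,2)
reduced (well bottom): (1,0,2) with a≤c, −a<b≤a
well minimum |f| = |-1| = 1 (negative-definite)

1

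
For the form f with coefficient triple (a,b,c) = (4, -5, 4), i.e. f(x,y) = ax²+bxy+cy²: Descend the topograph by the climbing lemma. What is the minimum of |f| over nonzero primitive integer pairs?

translate: b→3 (≡-5 mod 8), so (4,-5,4)→(4,3,3)
flip: (4,3,3)→(3,-3,4)
translate: b→3 (≡-3 mod 6), so (3,-3,4)→(3,3,4)
reduced (well bottom): (3,3,4) with a≤c, −a<b≤a
well minimum = a = 3

3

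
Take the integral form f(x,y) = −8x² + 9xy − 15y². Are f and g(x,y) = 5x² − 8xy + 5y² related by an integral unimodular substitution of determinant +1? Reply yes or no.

D₁ = -399, D₂ = -36
discriminants differ ⇒ not SL₂(ℤ)-equivalent

no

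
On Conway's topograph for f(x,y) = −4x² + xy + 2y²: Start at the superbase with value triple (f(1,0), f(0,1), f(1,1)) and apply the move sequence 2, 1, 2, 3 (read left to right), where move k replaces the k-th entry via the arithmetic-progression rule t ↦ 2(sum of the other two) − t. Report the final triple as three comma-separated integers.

start (-4,2,-1) = (f(1,0),f(0,1),f(1,1))
replace slot 2: 2·((-4)+(-1)) − 2 = -12 → (-4,-12,-1)
replace slot 1: 2·((-12)+(-1)) − (-4) = -22 → (-22,-12,-1)
replace slot 2: 2·((-22)+(-1)) − (-12) = -34 → (-22,-34,-1)
replace slot 3: 2·((-22)+(-34)) − (-1) = -111 → (-22,-34,-111)

-22,-34,-111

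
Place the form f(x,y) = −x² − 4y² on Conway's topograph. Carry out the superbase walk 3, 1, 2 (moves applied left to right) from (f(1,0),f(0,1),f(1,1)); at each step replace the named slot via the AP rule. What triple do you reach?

start (-1,-4,-5) = (f(1,0),f(0,1),f(1,1))
replace slot 3: 2·((-1)+(-4)) − (-5) = -5 → (-1,-4,-5)
replace slot 1: 2·((-4)+(-5)) − (-1) = -17 → (-17,-4,-5)
replace slot 2: 2·((-17)+(-5)) − (-4) = -40 → (-17,-40,-5)

-17,-40,-5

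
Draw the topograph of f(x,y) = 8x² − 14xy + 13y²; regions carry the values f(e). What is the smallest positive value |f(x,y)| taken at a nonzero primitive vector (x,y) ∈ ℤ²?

translate: b→2 (≡-14 mod 16), so (8,-14,13)→(8,2,7)
flip: (8,2,7)→(7,-2,8)
reduced (well bottom): (7,-2,8) with a≤c, −a<b≤a
well minimum = a = 7

7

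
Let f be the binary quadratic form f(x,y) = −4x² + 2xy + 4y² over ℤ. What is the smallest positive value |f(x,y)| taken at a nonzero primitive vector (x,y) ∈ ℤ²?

river: ρ → (4,6,-2)
river: ρ → (-2,6,4)
river: ρ → (4,2,-4)
river: ρ → (-4,6,2)
river: ρ → (2,6,-4)
river: ρ → (-4,2,4)
closes: descent 0, river 6
min |a| on river = 2

2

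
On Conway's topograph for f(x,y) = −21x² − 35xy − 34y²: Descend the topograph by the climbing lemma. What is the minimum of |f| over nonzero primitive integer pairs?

translate: b→-7 (≡35 mod 42), so (21,35,34)→(21,-7,20)
flip: (21,-7,20)→(20,7,21)
reduced (well bottom): (20,7,21) with a≤c, −a<b≤a
well minimum |f| = |-20| = 20 (negative-definite)

20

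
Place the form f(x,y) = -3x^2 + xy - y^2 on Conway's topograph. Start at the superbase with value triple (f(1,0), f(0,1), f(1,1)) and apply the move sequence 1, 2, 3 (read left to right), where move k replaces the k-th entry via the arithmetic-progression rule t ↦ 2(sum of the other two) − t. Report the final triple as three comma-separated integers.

start (-3,-1,-3) = (f(1,0),f(0,1),f(1,1))
replace slot 1: 2·((-1)+(-3)) − (-3) = -5 → (-5,-1,-3)
replace slot 2: 2·((-5)+(-3)) − (-1) = -15 → (-5,-15,-3)
replace slot 3: 2·((-5)+(-15)) − (-3) = -37 → (-5,-15,-37)

-5,-15,-37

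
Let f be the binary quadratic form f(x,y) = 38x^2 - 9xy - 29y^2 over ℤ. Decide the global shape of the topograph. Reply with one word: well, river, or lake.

D = b²−4ac = (-9)² − 4·38·(-29) = 4489
D = 67² is a perfect square ⇒ form factors over ℤ ⇒ lakes

lake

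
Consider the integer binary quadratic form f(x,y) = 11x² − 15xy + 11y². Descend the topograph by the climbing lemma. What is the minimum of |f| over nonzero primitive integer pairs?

translate: b→7 (≡-15 mod 22), so (11,-15,11)→(11,7,7)
flip: (11,7,7)→(7,-7,11)
translate: b→7 (≡-7 mod 14), so (7,-7,11)→(7,7,11)
reduced (well bottom): (7,7,11) with a≤c, −a<b≤a
well minimum = a = 7

7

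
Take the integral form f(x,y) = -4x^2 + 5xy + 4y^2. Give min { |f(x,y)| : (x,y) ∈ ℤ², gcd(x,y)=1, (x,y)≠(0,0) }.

river: ρ → (4,3,-5)
river: ρ → (-5,7,2)
river: ρ → (2,9,-1)
river: ρ → (-1,9,2)
river: ρ → (2,7,-5)
river: ρ → (-5,3,4)
river: ρ → (4,5,-4)
river: ρ → (-4,3,5)
river: ρ → (5,7,-2)
river: ρ → (-2,9,1)
river: ρ → (1,9,-2)
river: ρ → (-2,7,5)
river: ρ → (5,3,-4)
river: ρ → (-4,5,4)
closes: descent 0, river 14
min |a| on river = 1

1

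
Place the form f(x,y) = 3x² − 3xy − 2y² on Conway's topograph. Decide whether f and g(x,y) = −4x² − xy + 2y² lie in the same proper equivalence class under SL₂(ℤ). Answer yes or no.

D₁ = 33, D₂ = 33
river cycle of f (length 4): (-2, 3, 3), (3, 3, -2), (-2, 5, 1), (1, 5, -2)
river cycle of g (length 4): (2, 5, -1), (-1, 5, 2), (2, 3, -3), (-3, 3, 2)
cycles differ ⇒ inequivalent

no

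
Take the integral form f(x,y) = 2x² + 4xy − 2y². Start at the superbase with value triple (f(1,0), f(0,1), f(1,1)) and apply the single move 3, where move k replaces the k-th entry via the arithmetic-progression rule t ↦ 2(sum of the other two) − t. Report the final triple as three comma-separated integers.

start (2,-2,4) = (f(1,0),f(0,1),f(1,1))
replace slot 3: 2·(2+(-2)) − 4 = -4 → (2,-2,-4)

2,-2,-4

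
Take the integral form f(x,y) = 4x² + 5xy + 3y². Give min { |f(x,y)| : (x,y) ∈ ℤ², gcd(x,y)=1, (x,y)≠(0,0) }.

translate: b→-3 (≡5 mod 8), so (4,5,3)→(4,-3,2)
flip: (4,-3,2)→(2,3,4)
translate: b→-1 (≡3 mod 4), so (2,3,4)→(2,-1,3)
reduced (well bottom): (2,-1,3) with a≤c, −a<b≤a
well minimum = a = 2

2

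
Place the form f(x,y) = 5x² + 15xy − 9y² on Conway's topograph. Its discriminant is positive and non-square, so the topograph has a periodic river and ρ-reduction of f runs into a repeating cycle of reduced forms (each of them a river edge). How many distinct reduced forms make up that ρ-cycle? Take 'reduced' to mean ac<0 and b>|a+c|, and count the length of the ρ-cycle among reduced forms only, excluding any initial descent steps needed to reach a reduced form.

D = 405, ⌊√D⌋ = 20
river: ρ → (-9,3,11)
river: ρ → (11,19,-1)
river: ρ → (-1,19,11)
river: ρ → (11,3,-9)
river: ρ → (-9,15,5)
river: ρ → (5,15,-9)
ρ-cycle length = 6 (tail of 0 descent steps not counted)

6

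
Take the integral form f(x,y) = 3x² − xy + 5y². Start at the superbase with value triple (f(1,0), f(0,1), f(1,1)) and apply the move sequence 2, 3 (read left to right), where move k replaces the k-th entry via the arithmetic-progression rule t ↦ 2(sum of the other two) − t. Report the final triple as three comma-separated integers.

start (3,5,7) = (f(1,0),f(0,1),f(1,1))
replace slot 2: 2·(3+7) − 5 = 15 → (3,15,7)
replace slot 3: 2·(3+15) − 7 = 29 → (3,15,29)

3,15,29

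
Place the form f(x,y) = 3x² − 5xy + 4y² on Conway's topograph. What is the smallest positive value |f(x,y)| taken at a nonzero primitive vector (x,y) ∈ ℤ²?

translate: b→1 (≡-5 mod 6), so (3,-5,4)→(3,1,2)
flip: (3,1,2)→(2,-1,3)
reduced (well bottom): (2,-1,3) with a≤c, −a<b≤a
well minimum = a = 2

2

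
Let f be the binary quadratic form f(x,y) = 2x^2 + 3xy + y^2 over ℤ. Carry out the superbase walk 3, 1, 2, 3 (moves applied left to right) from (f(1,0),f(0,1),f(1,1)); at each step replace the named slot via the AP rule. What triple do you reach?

start (2,1,6) = (f(1,0),f(0,1),f(1,1))
replace slot 3: 2·(2+1) − 6 = 0 → (2,1,0)
replace slot 1: 2·(1+0) − 2 = 0 → (0,1,0)
replace slot 2: 2·(0+0) − 1 = -1 → (0,-1,0)
replace slot 3: 2·(0+(-1)) − 0 = -2 → (0,-1,-2)

0,-1,-2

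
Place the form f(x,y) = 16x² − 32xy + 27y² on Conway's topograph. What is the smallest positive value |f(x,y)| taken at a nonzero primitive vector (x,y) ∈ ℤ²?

translate: b→0 (≡-32 mod 32), so (16,-32,27)→(16,0,11)
flip: (16,0,11)→(11,0,16)
reduced (well bottom): (11,0,16) with a≤c, −a<b≤a
well minimum = a = 11

11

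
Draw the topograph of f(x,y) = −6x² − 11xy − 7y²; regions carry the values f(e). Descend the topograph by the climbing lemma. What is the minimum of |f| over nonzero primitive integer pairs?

translate: b→-1 (≡11 mod 12), so (6,11,7)→(6,-1,2)
flip: (6,-1,2)→(2,1,6)
reduced (well bottom): (2,1,6) with a≤c, −a<b≤a
well minimum |f| = |-2| = 2 (negative-definite)

2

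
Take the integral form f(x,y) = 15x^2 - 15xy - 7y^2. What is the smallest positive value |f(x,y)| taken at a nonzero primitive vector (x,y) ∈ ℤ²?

descent: ρ → (-7,15,15)  [lands on river]
river: ρ → (15,15,-7)
river: ρ → (-7,13,17)
river: ρ → (17,21,-3)
river: ρ → (-3,21,17)
river: ρ → (17,13,-7)
closes: descent 1, river 6
min |a| on river = 3

3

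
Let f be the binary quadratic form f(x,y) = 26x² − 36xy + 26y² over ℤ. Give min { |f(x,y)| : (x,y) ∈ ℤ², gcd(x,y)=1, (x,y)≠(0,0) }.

translate: b→16 (≡-36 mod 52), so (26,-36,26)→(26,16,16)
flip: (26,16,16)→(16,-16,26)
translate: b→16 (≡-16 mod 32), so (16,-16,26)→(16,16,26)
reduced (well bottom): (16,16,26) with a≤c, −a<b≤a
well minimum = a = 16

16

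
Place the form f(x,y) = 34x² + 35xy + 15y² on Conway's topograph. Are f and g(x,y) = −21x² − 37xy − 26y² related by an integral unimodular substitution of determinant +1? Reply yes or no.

D₁ = -815, D₂ = -815
f: translate: b→-33 (≡35 mod 68), so (34,35,15)→(34,-33,14)
f: flip: (34,-33,14)→(14,33,34)
f: translate: b→5 (≡33 mod 28), so (14,33,34)→(14,5,15)
f: reduced (well bottom): (14,5,15) with a≤c, −a<b≤a
g is negative-definite; reduce −g:
−g: translate: b→-5 (≡37 mod 42), so (21,37,26)→(21,-5,10)
−g: flip: (21,-5,10)→(10,5,21)
−g: reduced (well bottom): (10,5,21) with a≤c, −a<b≤a
flip sign back: reduced form of g is (-10,-5,-21)
reduced forms (14, 5, 15) vs (-10, -5, -21) ⇒ inequivalent

no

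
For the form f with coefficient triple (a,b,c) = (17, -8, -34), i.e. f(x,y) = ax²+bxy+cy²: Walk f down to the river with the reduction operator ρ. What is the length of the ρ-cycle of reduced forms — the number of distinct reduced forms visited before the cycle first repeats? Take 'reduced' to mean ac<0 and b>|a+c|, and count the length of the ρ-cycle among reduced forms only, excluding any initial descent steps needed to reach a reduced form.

D = 2376, ⌊√D⌋ = 48
descent: ρ → (-34,8,17)
descent: ρ → (17,26,-25)  [lands on river]
river: ρ → (-25,24,18)
river: ρ → (18,48,-1)
river: ρ → (-1,48,18)
river: ρ → (18,24,-25)
river: ρ → (-25,26,17)
river: ρ → (17,42,-9)
river: ρ → (-9,48,2)
river: ρ → (2,48,-9)
river: ρ → (-9,42,17)
ρ-cycle length = 10 (tail of 2 descent steps not counted)

10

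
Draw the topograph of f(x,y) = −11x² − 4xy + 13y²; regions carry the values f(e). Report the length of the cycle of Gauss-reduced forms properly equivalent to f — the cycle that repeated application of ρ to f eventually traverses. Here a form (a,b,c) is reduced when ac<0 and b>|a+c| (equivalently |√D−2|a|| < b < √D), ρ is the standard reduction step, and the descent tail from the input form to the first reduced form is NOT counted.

D = 588, ⌊√D⌋ = 24
descent: ρ → (13,4,-11)  [lands on river]
river: ρ → (-11,18,6)
river: ρ → (6,18,-11)
river: ρ → (-11,4,13)
river: ρ → (13,22,-2)
river: ρ → (-2,22,13)
ρ-cycle length = 6 (tail of 1 descent step not counted)

6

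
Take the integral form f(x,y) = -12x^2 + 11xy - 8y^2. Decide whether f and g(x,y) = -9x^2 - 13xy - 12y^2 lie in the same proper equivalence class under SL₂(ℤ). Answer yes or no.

D₁ = -263, D₂ = -263
f is negative-definite; reduce −f:
−f: flip: (12,-11,8)→(8,11,12)
−f: translate: b→-5 (≡11 mod 16), so (8,11,12)→(8,-5,9)
−f: reduced (well bottom): (8,-5,9) with a≤c, −a<b≤a
flip sign back: reduced form of f is (-8,5,-9)
g is negative-definite; reduce −g:
−g: translate: b→-5 (≡13 mod 18), so (9,13,12)→(9,-5,8)
−g: flip: (9,-5,8)→(8,5,9)
−g: reduced (well bottom): (8,5,9) with a≤c, −a<b≤a
flip sign back: reduced form of g is (-8,-5,-9)
reduced forms (-8, 5, -9) vs (-8, -5, -9) ⇒ inequivalent

no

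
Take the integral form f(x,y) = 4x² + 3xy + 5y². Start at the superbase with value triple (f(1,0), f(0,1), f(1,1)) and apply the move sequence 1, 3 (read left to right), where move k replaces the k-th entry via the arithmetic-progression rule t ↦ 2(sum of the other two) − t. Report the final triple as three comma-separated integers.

start (4,5,12) = (f(1,0),f(0,1),f(1,1))
replace slot 1: 2·(5+12) − 4 = 30 → (30,5,12)
replace slot 3: 2·(30+5) − 12 = 58 → (30,5,58)

30,5,58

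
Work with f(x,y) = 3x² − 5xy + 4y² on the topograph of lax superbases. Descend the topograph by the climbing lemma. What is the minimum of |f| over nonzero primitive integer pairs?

translate: b→1 (≡-5 mod 6), so (3,-5,4)→(3,1,2)
flip: (3,1,2)→(2,-1,3)
reduced (well bottom): (2,-1,3) with a≤c, −a<b≤a
well minimum = a = 2

2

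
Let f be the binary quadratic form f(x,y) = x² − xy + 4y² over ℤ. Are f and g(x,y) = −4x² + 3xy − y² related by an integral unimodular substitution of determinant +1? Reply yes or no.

D₁ = -15, D₂ = -7
discriminants differ ⇒ not SL₂(ℤ)-equivalent

no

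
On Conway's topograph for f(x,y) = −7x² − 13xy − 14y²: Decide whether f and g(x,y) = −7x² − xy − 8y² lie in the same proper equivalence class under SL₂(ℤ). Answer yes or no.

D₁ = -223, D₂ = -223
f is negative-definite; reduce −f:
−f: translate: b→-1 (≡13 mod 14), so (7,13,14)→(7,-1,8)
−f: reduced (well bottom): (7,-1,8) with a≤c, −a<b≤a
flip sign back: reduced form of f is (-7,1,-8)
g is negative-definite; reduce −g:
−g: reduced (well bottom): (7,1,8) with a≤c, −a<b≤a
flip sign back: reduced form of g is (-7,-1,-8)
reduced forms (-7, 1, -8) vs (-7, -1, -8) ⇒ inequivalent

no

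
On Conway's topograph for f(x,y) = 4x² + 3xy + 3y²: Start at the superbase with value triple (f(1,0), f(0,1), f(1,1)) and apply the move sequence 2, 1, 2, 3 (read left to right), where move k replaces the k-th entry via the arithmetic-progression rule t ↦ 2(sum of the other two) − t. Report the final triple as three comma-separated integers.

start (4,3,10) = (f(1,0),f(0,1),f(1,1))
replace slot 2: 2·(4+10) − 3 = 25 → (4,25,10)
replace slot 1: 2·(25+10) − 4 = 66 → (66,25,10)
replace slot 2: 2·(66+10) − 25 = 127 → (66,127,10)
replace slot 3: 2·(66+127) − 10 = 376 → (66,127,376)

66,127,376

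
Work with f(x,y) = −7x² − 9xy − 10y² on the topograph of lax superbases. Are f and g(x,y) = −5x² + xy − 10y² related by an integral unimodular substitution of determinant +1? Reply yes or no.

D₁ = -199, D₂ = -199
f is negative-definite; reduce −f:
−f: translate: b→-5 (≡9 mod 14), so (7,9,10)→(7,-5,8)
−f: reduced (well bottom): (7,-5,8) with a≤c, −a<b≤a
flip sign back: reduced form of f is (-7,5,-8)
g is negative-definite; reduce −g:
−g: reduced (well bottom): (5,-1,10) with a≤c, −a<b≤a
flip sign back: reduced form of g is (-5,1,-10)
reduced forms (-7, 5, -8) vs (-5, 1, -10) ⇒ inequivalent

no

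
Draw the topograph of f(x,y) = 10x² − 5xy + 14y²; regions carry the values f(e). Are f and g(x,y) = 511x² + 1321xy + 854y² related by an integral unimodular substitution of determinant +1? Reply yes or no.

D₁ = -535, D₂ = -535
f: reduced (well bottom): (10,-5,14) with a≤c, −a<b≤a
g: translate: b→299 (≡1321 mod 1022), so (511,1321,854)→(511,299,44)
g: flip: (511,299,44)→(44,-299,511)
g: translate: b→-35 (≡-299 mod 88), so (44,-299,511)→(44,-35,10)
g: flip: (44,-35,10)→(10,35,44)
g: translate: b→-5 (≡35 mod 20), so (10,35,44)→(10,-5,14)
g: reduced (well bottom): (10,-5,14) with a≤c, −a<b≤a
reduced forms (10, -5, 14) vs (10, -5, 14) ⇒ equivalent

yes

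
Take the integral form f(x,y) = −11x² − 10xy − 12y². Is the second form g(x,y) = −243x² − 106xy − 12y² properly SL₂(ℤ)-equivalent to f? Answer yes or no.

D₁ = -428, D₂ = -428
f is negative-definite; reduce −f:
−f: reduced (well bottom): (11,10,12) with a≤c, −a<b≤a
flip sign back: reduced form of f is (-11,-10,-12)
g is negative-definite; reduce −g:
−g: flip: (243,106,12)→(12,-106,243)
−g: translate: b→-10 (≡-106 mod 24), so (12,-106,243)→(12,-10,11)
−g: flip: (12,-10,11)→(11,10,12)
−g: reduced (well bottom): (11,10,12) with a≤c, −a<b≤a
flip sign back: reduced form of g is (-11,-10,-12)
reduced forms (-11, -10, -12) vs (-11, -10, -12) ⇒ equivalent

yes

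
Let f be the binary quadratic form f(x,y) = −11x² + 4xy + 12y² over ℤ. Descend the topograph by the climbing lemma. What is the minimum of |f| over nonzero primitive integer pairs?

river: ρ → (12,20,-3)
river: ρ → (-3,22,5)
river: ρ → (5,18,-11)
river: ρ → (-11,4,12)
closes: descent 0, river 4
min |a| on river = 3

3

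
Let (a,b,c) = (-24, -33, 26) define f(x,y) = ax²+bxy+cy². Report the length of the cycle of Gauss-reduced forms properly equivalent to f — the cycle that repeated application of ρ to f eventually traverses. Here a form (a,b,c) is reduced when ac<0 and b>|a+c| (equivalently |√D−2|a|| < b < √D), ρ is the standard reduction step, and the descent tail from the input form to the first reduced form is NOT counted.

D = 3585, ⌊√D⌋ = 59
descent: ρ → (26,33,-24)  [lands on river]
river: ρ → (-24,15,35)
river: ρ → (35,55,-4)
river: ρ → (-4,57,21)
river: ρ → (21,27,-34)
river: ρ → (-34,41,14)
river: ρ → (14,43,-31)
river: ρ → (-31,19,26)
ρ-cycle length = 8 (tail of 1 descent step not counted)

8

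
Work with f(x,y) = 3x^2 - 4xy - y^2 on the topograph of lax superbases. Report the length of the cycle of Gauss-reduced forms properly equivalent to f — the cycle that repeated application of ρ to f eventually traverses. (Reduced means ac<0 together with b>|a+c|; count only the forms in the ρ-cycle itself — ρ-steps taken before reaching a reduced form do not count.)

D = 28, ⌊√D⌋ = 5
descent: ρ → (-1,4,3)  [lands on river]
river: ρ → (3,2,-2)
river: ρ → (-2,2,3)
river: ρ → (3,4,-1)
ρ-cycle length = 4 (tail of 1 descent step not counted)

4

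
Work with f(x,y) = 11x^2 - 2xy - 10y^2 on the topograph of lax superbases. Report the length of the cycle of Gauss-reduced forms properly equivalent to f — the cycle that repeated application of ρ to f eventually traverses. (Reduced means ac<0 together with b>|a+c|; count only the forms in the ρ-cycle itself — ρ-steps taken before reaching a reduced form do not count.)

D = 444, ⌊√D⌋ = 21
descent: ρ → (-10,2,11)  [lands on river]
river: ρ → (11,20,-1)
river: ρ → (-1,20,11)
river: ρ → (11,2,-10)
river: ρ → (-10,18,3)
river: ρ → (3,18,-10)
ρ-cycle length = 6 (tail of 1 descent step not counted)

6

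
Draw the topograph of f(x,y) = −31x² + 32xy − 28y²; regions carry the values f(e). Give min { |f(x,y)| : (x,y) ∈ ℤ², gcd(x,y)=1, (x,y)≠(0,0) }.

translate: b→30 (≡-32 mod 62), so (31,-32,28)→(31,30,27)
flip: (31,30,27)→(27,-30,31)
translate: b→24 (≡-30 mod 54), so (27,-30,31)→(27,24,28)
reduced (well bottom): (27,24,28) with a≤c, −a<b≤a
well minimum |f| = |-27| = 27 (negative-definite)

27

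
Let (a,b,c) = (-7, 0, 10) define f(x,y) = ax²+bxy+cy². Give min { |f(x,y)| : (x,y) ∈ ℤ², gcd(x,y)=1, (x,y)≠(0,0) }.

descent: ρ → (10,0,-7)
descent: ρ → (-7,14,3)  [lands on river]
river: ρ → (3,16,-2)
river: ρ → (-2,16,3)
river: ρ → (3,14,-7)
closes: descent 2, river 4
min |a| on river = 2

2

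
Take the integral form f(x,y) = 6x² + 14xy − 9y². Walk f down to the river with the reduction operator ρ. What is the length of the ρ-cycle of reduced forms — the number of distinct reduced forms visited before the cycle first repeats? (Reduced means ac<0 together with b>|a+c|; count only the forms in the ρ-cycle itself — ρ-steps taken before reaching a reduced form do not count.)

D = 412, ⌊√D⌋ = 20
river: ρ → (-9,4,11)
river: ρ → (11,18,-2)
river: ρ → (-2,18,11)
river: ρ → (11,4,-9)
river: ρ → (-9,14,6)
river: ρ → (6,10,-13)
river: ρ → (-13,16,3)
river: ρ → (3,20,-1)
river: ρ → (-1,20,3)
river: ρ → (3,16,-13)
river: ρ → (-13,10,6)
river: ρ → (6,14,-9)
ρ-cycle length = 12 (tail of 0 descent steps not counted)

12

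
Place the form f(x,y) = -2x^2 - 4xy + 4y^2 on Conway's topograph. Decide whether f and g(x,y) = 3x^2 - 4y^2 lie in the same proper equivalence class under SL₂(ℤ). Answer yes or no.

D₁ = 48, D₂ = 48
river cycle of f (length 2): (4, 4, -2), (-2, 4, 4)
river cycle of g (length 2): (3, 6, -1), (-1, 6, 3)
cycles differ ⇒ inequivalent

no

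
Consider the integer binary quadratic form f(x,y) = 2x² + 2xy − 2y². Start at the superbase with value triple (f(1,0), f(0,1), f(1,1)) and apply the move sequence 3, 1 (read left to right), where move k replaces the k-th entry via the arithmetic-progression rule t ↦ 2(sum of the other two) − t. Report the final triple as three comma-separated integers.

start (2,-2,2) = (f(1,0),f(0,1),f(1,1))
replace slot 3: 2·(2+(-2)) − 2 = -2 → (2,-2,-2)
replace slot 1: 2·((-2)+(-2)) − 2 = -10 → (-10,-2,-2)

-10,-2,-2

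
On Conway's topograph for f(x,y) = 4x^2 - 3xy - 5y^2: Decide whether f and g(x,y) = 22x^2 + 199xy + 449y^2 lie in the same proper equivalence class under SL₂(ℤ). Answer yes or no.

D₁ = 89, D₂ = 89
river cycle of f (length 14): (-5, 3, 4), (4, 5, -4), (-4, 3, 5), (5, 7, -2), (-2, 9, 1), (1, 9, -2), (-2, 7, 5), (5, 3, -4), (-4, 5, 4), (4, 3, -5), … (4 more)
river cycle of g (length 14): (4, 5, -4), (-4, 3, 5), (5, 7, -2), (-2, 9, 1), (1, 9, -2), (-2, 7, 5), (5, 3, -4), (-4, 5, 4), (4, 3, -5), (-5, 7, 2), … (4 more)
cycles coincide ⇒ equivalent

yes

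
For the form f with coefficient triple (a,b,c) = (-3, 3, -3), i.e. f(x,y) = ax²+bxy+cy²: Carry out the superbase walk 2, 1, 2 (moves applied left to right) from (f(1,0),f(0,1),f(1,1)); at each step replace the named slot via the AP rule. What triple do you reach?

start (-3,-3,-3) = (f(1,0),f(0,1),f(1,1))
replace slot 2: 2·((-3)+(-3)) − (-3) = -9 → (-3,-9,-3)
replace slot 1: 2·((-9)+(-3)) − (-3) = -21 → (-21,-9,-3)
replace slot 2: 2·((-21)+(-3)) − (-9) = -39 → (-21,-39,-3)

-21,-39,-3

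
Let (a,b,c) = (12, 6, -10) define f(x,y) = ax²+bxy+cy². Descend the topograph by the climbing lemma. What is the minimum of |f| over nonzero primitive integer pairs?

river: ρ → (-10,14,8)
river: ρ → (8,18,-6)
river: ρ → (-6,18,8)
river: ρ → (8,14,-10)
river: ρ → (-10,6,12)
river: ρ → (12,18,-4)
river: ρ → (-4,22,2)
river: ρ → (2,22,-4)
river: ρ → (-4,18,12)
river: ρ → (12,6,-10)
closes: descent 0, river 10
min |a| on river = 2

2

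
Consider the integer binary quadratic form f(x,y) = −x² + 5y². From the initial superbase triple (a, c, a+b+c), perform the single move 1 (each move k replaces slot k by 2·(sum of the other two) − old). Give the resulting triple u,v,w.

start (-1,5,4) = (f(1,0),f(0,1),f(1,1))
replace slot 1: 2·(5+4) − (-1) = 19 → (19,5,4)

19,5,4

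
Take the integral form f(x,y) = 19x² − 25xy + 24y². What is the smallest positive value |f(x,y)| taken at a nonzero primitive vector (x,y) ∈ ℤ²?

translate: b→13 (≡-25 mod 38), so (19,-25,24)→(19,13,18)
flip: (19,13,18)→(18,-13,19)
reduced (well bottom): (18,-13,19) with a≤c, −a<b≤a
well minimum = a = 18

18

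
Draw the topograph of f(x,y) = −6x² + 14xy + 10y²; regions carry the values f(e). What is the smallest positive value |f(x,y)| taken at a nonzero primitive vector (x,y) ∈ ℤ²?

river: ρ → (10,6,-10)
river: ρ → (-10,14,6)
river: ρ → (6,10,-14)
river: ρ → (-14,18,2)
river: ρ → (2,18,-14)
river: ρ → (-14,10,6)
river: ρ → (6,14,-10)
river: ρ → (-10,6,10)
river: ρ → (10,14,-6)
river: ρ → (-6,10,14)
river: ρ → (14,18,-2)
river: ρ → (-2,18,14)
river: ρ → (14,10,-6)
river: ρ → (-6,14,10)
closes: descent 0, river 14
min |a| on river = 2

2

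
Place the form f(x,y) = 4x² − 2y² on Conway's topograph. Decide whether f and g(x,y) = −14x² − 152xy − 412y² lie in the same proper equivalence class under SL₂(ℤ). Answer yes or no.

D₁ = 32, D₂ = 32
river cycle of f (length 2): (-2, 4, 2), (2, 4, -2)
river cycle of g (length 2): (-2, 4, 2), (2, 4, -2)
cycles coincide ⇒ equivalent

yes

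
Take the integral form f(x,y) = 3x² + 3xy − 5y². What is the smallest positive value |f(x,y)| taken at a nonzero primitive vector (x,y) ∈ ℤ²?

river: ρ → (-5,7,1)
river: ρ → (1,7,-5)
river: ρ → (-5,3,3)
river: ρ → (3,3,-5)
closes: descent 0, river 4
min |a| on river = 1

1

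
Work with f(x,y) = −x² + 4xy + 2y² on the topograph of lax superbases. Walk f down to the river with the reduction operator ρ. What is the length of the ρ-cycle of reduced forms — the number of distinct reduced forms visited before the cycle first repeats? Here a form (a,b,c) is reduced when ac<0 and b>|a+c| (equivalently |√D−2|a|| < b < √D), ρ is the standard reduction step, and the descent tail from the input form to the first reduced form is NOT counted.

D = 24, ⌊√D⌋ = 4
river: ρ → (2,4,-1)
river: ρ → (-1,4,2)
ρ-cycle length = 2 (tail of 0 descent steps not counted)

2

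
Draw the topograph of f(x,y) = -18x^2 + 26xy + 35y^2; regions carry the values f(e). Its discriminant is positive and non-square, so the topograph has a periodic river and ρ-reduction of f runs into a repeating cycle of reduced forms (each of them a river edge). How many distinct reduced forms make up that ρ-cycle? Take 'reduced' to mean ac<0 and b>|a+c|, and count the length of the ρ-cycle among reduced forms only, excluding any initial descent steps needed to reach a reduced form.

D = 3196, ⌊√D⌋ = 56
river: ρ → (35,44,-9)
river: ρ → (-9,46,30)
river: ρ → (30,14,-25)
river: ρ → (-25,36,19)
river: ρ → (19,40,-21)
river: ρ → (-21,44,15)
river: ρ → (15,46,-18)
river: ρ → (-18,26,35)
ρ-cycle length = 8 (tail of 0 descent steps not counted)

8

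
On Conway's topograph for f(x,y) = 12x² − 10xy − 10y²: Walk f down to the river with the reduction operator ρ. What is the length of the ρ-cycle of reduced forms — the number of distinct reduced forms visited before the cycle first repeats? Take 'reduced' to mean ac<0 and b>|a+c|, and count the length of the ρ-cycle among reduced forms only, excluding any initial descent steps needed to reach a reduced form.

D = 580, ⌊√D⌋ = 24
descent: ρ → (-10,10,12)  [lands on river]
river: ρ → (12,14,-8)
river: ρ → (-8,18,8)
river: ρ → (8,14,-12)
river: ρ → (-12,10,10)
river: ρ → (10,10,-12)
river: ρ → (-12,14,8)
river: ρ → (8,18,-8)
river: ρ → (-8,14,12)
river: ρ → (12,10,-10)
ρ-cycle length = 10 (tail of 1 descent step not counted)

10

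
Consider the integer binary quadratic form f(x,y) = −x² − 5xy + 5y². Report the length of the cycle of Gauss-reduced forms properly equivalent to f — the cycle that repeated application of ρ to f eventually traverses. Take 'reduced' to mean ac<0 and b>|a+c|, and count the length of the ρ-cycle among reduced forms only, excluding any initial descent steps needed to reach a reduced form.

D = 45, ⌊√D⌋ = 6
descent: ρ → (5,5,-1)  [lands on river]
river: ρ → (-1,5,5)
ρ-cycle length = 2 (tail of 1 descent step not counted)

2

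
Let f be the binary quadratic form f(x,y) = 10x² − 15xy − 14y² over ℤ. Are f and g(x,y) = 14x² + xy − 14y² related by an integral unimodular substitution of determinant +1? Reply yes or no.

D₁ = 785, D₂ = 785
river cycle of f (length 10): (-14, 15, 10), (10, 25, -4), (-4, 23, 16), (16, 9, -11), (-11, 13, 14), (14, 15, -10), (-10, 25, 4), (4, 23, -16), (-16, 9, 11), (11, 13, -14)
river cycle of g (length 6): (-14, 27, 1), (1, 27, -14), (-14, 1, 14), (14, 27, -1), (-1, 27, 14), (14, 1, -14)
cycles differ ⇒ inequivalent

no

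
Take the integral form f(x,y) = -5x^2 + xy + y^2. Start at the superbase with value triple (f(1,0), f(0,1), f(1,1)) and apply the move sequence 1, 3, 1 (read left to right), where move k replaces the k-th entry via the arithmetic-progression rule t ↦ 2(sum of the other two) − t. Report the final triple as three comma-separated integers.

start (-5,1,-3) = (f(1,0),f(0,1),f(1,1))
replace slot 1: 2·(1+(-3)) − (-5) = 1 → (1,1,-3)
replace slot 3: 2·(1+1) − (-3) = 7 → (1,1,7)
replace slot 1: 2·(1+7) − 1 = 15 → (15,1,7)

15,1,7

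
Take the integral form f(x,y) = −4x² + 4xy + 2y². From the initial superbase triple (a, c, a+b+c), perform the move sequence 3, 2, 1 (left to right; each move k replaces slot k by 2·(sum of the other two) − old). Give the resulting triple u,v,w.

start (-4,2,2) = (f(1,0),f(0,1),f(1,1))
replace slot 3: 2·((-4)+2) − 2 = -6 → (-4,2,-6)
replace slot 2: 2·((-4)+(-6)) − 2 = -22 → (-4,-22,-6)
replace slot 1: 2·((-22)+(-6)) − (-4) = -52 → (-52,-22,-6)

-52,-22,-6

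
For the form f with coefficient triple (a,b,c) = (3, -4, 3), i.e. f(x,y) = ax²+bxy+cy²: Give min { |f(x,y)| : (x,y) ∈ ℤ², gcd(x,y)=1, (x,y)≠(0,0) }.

translate: b→2 (≡-4 mod 6), so (3,-4,3)→(3,2,2)
flip: (3,2,2)→(2,-2,3)
translate: b→2 (≡-2 mod 4), so (2,-2,3)→(2,2,3)
reduced (well bottom): (2,2,3) with a≤c, −a<b≤a
well minimum = a = 2

2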